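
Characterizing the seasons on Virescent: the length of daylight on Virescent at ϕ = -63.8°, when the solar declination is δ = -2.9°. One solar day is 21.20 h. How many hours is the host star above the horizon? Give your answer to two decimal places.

11.30 h

cos h₀ = −tan ϕ · tan δ = −tan(-63.8°) × tan(-2.900°) = -0.1030, so h₀ = 1.6739 rad = 95.91°.
Daylight = 2h₀/(2π) × 21.20 h = (1.6739/π) × 21.20 = 11.30 h.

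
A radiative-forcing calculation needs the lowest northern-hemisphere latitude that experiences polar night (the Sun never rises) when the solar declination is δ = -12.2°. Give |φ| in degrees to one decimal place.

|φ| = 77.8°

Polar night requires cos H₀ = −tan φ tan δ ≥ 1, i.e. tan φ tan δ ≤ −1.
The boundary is |tan φ| · |tan δ| = 1, so |φ| = 90° − |δ| = 90° − 12.2° = 77.8° in the northern hemisphere.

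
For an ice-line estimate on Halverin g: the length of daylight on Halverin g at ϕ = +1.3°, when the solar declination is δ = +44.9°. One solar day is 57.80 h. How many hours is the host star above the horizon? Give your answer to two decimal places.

29.32 h

cos h₀ = −tan ϕ · tan δ = −tan(+1.3°) × tan(+44.900°) = -0.0226, so h₀ = 1.5934 rad = 91.30°.
Daylight = 2h₀/(2π) × 57.80 h = (1.5934/π) × 57.80 = 29.32 h.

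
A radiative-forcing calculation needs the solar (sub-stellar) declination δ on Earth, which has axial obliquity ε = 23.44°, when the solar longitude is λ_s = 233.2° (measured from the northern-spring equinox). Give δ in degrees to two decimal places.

δ = -18.57°

sin δ = sin ε · sin λ_s = sin 23.44° × sin 233.2° = -0.318522.
δ = arcsin(-0.318522) = -18.57°.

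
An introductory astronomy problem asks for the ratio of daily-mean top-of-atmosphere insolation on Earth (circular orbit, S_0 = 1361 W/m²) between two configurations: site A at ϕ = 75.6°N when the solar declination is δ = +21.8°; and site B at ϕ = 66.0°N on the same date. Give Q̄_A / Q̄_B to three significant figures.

Q̄_A / Q̄_B ≈ 1.05

— Configuration A (ϕ=+75.6°):
cos h₀ = −tan(+75.6°) tan(+21.800°) = -1.5578 ≤ −1 ⇒ polar day, h₀ = π.
Bracket: h₀ sin ϕ sin δ + cos ϕ cos δ sin h₀ = 3.1416×0.96858×0.37137 + 0.24869×0.92849×0.00000 = 1.130038 + 0.000000 = 1.130038.
Q̄ = (S_0/π) × [bracket] = (1361/π) × 1.130038 = 489.55 W/m².
— Configuration B (ϕ=+66.0°):
cos h₀ = −tan(+66.0°) tan(+21.800°) = -0.8984, h₀ = 2.6868 rad.
Bracket: h₀ sin ϕ sin δ + cos ϕ cos δ sin h₀ = 2.6868×0.91355×0.37137 + 0.40674×0.92849×0.43928 = 0.911537 + 0.165896 = 1.077433.
Q̄ = (S_0/π) × [bracket] = (1361/π) × 1.077433 = 466.77 W/m².
Ratio Q̄_A / Q̄_B = 489.55 / 466.77 = 1.049.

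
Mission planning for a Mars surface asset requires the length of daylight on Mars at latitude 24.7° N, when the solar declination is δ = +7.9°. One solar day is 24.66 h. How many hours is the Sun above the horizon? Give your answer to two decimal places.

cos H₀ = −tan φ · tan δ = −tan(+24.7°) × tan(+7.900°) = -0.0638, so H₀ = 1.6347 rad = 93.66°.
Daylight = 2H₀/(2π) × 24.66 h = (1.6347/π) × 24.66 = 12.83 h.

12.83 h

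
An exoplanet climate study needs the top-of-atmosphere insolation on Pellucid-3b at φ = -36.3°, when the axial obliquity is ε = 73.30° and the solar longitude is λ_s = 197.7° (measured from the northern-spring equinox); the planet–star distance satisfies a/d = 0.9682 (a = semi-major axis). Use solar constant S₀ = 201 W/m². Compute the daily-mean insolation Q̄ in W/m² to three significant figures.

Q̄ ≈ 63.6 W/m²

Solar declination: sin δ = sin ε · sin λ_s = sin 73.30° × sin 197.7° = -0.29121, so δ = -16.930°.
cos H₀ = −tan(-36.3°) tan(-16.930°) = -0.2236, H₀ = 1.7963 rad.
Bracket: H₀ sin φ sin δ + cos φ cos δ sin H₀ = 1.7963×-0.59201×-0.29121 + 0.80593×0.95666×0.97468 = 0.309681 + 0.751479 = 1.061160.
Inverse-square distance factor (a/d)² = 0.9682² = 0.937411.
Q̄ = (S₀/π) × 0.937411 × [bracket] = (201/π) × 0.937411 × 1.061160 = 63.64 W/m².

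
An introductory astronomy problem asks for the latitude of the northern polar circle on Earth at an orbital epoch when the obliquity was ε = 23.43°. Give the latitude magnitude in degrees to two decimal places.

66.57°

The polar circle is the lowest latitude that experiences at least one full rotation of continuous daylight at the northern-summer solstice; it lies at |φ| = 90° − ε = 90° − 23.43° = 66.57°.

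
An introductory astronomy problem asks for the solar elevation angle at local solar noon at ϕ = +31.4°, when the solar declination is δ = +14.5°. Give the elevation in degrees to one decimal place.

73.1°

At local noon the hour angle is zero, so the zenith angle equals |ϕ − δ| = |+31.4° − (+14.500°)| = 16.900°.
Elevation = 90° − 16.900° = 73.1°.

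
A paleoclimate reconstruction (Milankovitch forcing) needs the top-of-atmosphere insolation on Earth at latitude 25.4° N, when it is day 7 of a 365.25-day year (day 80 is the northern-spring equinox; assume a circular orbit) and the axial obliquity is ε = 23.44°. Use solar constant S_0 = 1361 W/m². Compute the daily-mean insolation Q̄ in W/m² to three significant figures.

Solar longitude: L_s = 360° × (7 − 80)/365.25 = -71.951°, i.e. -71.951° + 360° = 288.049°.
sin δ = sin 23.44° × sin 288.049° = -0.37821, so δ = -22.223°.
cos h₀ = −tan(+25.4°) tan(-22.223°) = 0.1940, h₀ = 1.3756 rad.
Bracket: h₀ sin ϕ sin δ + cos ϕ cos δ sin h₀ = 1.3756×0.42894×-0.37821 + 0.90334×0.92572×0.98100 = -0.223163 + 0.820351 = 0.597188.
Q̄ = (S_0/π) × [bracket] = (1361/π) × 0.597188 = 258.7 W/m².

Q̄ ≈ 259 W/m²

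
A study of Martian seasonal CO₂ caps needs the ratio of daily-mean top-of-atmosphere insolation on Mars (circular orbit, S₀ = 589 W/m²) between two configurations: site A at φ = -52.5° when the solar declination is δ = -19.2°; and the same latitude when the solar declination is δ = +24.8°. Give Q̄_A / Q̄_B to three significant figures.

— Configuration A (φ=-52.5°):
cos H₀ = −tan(-52.5°) tan(-19.200°) = -0.4538, H₀ = 2.0419 rad.
Bracket: H₀ sin φ sin δ + cos φ cos δ sin H₀ = 2.0419×-0.79335×-0.32887 + 0.60876×0.94438×0.89109 = 0.532750 + 0.512288 = 1.045038.
Q̄ = (S₀/π) × [bracket] = (589/π) × 1.045038 = 195.93 W/m².
— Configuration B (φ=-52.5°):
cos H₀ = −tan(-52.5°) tan(+24.800°) = 0.6022, H₀ = 0.9246 rad.
Bracket: H₀ sin φ sin δ + cos φ cos δ sin H₀ = 0.9246×-0.79335×0.41945 + 0.60876×0.90778×0.79836 = -0.307680 + 0.441190 = 0.133510.
Q̄ = (S₀/π) × [bracket] = (589/π) × 0.133510 = 25.031 W/m².
Ratio Q̄_A / Q̄_B = 195.93 / 25.031 = 7.827.

Q̄_A / Q̄_B ≈ 7.83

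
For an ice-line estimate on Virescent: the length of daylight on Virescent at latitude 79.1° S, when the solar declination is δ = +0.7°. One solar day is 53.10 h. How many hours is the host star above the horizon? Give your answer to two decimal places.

25.48 h

cos H₀ = −tan φ · tan δ = −tan(-79.1°) × tan(+0.700°) = 0.0634, so H₀ = 1.5073 rad = 86.36°.
Daylight = 2H₀/(2π) × 53.10 h = (1.5073/π) × 53.10 = 25.48 h.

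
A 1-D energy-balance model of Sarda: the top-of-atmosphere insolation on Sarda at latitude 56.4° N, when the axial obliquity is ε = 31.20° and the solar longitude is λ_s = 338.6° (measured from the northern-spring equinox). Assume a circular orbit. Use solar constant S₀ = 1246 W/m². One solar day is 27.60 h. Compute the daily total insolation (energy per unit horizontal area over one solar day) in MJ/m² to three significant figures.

12.6 MJ/m²

Solar declination: sin δ = sin ε · sin λ_s = sin 31.20° × sin 338.6° = -0.18902, so δ = -10.895°.
cos H₀ = −tan(+56.4°) tan(-10.895°) = 0.2897, H₀ = 1.2769 rad.
Bracket: H₀ sin φ sin δ + cos φ cos δ sin H₀ = 1.2769×0.83292×-0.18902 + 0.55339×0.98197×0.95711 = -0.201033 + 0.520105 = 0.319072.
Q̄ = (S₀/π) × [bracket] = (1246/π) × 0.319072 = 126.55 W/m².
Daily total = Q̄ × 27.60 h × 3600 s/h = 126.55 × 27.60 × 3600 / 10⁶ = 12.57 MJ/m².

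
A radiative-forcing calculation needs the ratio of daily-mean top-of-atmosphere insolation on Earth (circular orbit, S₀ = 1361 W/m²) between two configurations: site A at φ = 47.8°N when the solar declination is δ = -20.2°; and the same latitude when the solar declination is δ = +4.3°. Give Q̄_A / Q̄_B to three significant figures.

Q̄_A / Q̄_B ≈ 0.370

— Configuration A (φ=+47.8°):
cos H₀ = −tan(+47.8°) tan(-20.200°) = 0.4058, H₀ = 1.1530 rad.
Bracket: H₀ sin φ sin δ + cos φ cos δ sin H₀ = 1.1530×0.74080×-0.34530 + 0.67172×0.93849×0.91398 = -0.294935 + 0.576175 = 0.281240.
Q̄ = (S₀/π) × [bracket] = (1361/π) × 0.281240 = 121.84 W/m².
— Configuration B (φ=+47.8°):
cos H₀ = −tan(+47.8°) tan(+4.300°) = -0.0829, H₀ = 1.6538 rad.
Bracket: H₀ sin φ sin δ + cos φ cos δ sin H₀ = 1.6538×0.74080×0.07498 + 0.67172×0.99719×0.99656 = 0.091861 + 0.667528 = 0.759389.
Q̄ = (S₀/π) × [bracket] = (1361/π) × 0.759389 = 328.98 W/m².
Ratio Q̄_A / Q̄_B = 121.84 / 328.98 = 0.3704.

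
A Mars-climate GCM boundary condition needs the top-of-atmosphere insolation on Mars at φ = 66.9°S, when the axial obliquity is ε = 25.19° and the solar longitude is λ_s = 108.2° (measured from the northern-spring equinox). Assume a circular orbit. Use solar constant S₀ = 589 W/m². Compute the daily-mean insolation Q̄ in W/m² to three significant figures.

Q̄ ≈ 0.00 W/m²

Solar declination: sin δ = sin ε · sin λ_s = sin 25.19° × sin 108.2° = 0.40433, so δ = +23.849°.
cos H₀ = −tan(-66.9°) tan(+23.849°) = 1.0364 ≥ 1 ⇒ polar night, H₀ = 0 and Q̄ = 0.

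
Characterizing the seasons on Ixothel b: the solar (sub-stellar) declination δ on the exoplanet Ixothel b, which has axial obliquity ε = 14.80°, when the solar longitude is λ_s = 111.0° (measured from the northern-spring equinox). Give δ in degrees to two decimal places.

δ = +13.80°

sin δ = sin ε · sin λ_s = sin 14.80° × sin 111.0° = 0.238479.
δ = arcsin(0.238479) = +13.80°.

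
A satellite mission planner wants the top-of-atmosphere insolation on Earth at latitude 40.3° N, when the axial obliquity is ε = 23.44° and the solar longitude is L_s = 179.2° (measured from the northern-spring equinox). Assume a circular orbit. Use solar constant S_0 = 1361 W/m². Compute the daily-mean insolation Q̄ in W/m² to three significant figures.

Q̄ ≈ 333 W/m²

Solar declination: sin δ = sin ε · sin L_s = sin 23.44° × sin 179.2° = 0.00555, so δ = +0.318°.
cos h₀ = −tan(+40.3°) tan(+0.318°) = -0.0047, h₀ = 1.5755 rad.
Bracket: h₀ sin ϕ sin δ + cos ϕ cos δ sin h₀ = 1.5755×0.64679×0.00555 + 0.76267×0.99998×0.99999 = 0.005656 + 0.762647 = 0.768303.
Q̄ = (S_0/π) × [bracket] = (1361/π) × 0.768303 = 332.8 W/m².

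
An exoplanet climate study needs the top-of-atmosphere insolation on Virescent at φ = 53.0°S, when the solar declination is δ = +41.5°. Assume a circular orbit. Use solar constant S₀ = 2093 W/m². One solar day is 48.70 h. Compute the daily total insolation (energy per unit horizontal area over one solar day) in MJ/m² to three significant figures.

0.00 MJ/m²

cos H₀ = −tan(-53.0°) tan(+41.500°) = 1.1741 ≥ 1 ⇒ polar night, H₀ = 0 and Q̄ = 0.
Daily total = Q̄ × 48.70 h × 3600 s/h = 0.00 MJ/m².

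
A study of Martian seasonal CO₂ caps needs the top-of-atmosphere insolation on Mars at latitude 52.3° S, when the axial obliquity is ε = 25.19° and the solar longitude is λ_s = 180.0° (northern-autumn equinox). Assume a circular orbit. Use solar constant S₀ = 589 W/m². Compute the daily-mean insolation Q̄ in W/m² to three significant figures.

Q̄ ≈ 115 W/m²

Solar declination: sin δ = sin ε · sin λ_s = sin 25.19° × sin 180.0° = 0.00000, so δ = +0.000°.
cos H₀ = −tan(-52.3°) tan(+0.000°) = 0.0000, H₀ = 1.5708 rad.
Bracket: H₀ sin φ sin δ + cos φ cos δ sin H₀ = 1.5708×-0.79122×0.00000 + 0.61153×1.00000×1.00000 = -0.000000 + 0.611530 = 0.611530.
Q̄ = (S₀/π) × [bracket] = (589/π) × 0.611530 = 114.7 W/m².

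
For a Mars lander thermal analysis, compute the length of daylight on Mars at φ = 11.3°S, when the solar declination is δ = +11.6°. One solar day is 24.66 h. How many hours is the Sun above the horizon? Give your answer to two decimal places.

12.01 h

cos H₀ = −tan φ · tan δ = −tan(-11.3°) × tan(+11.600°) = 0.0410, so H₀ = 1.5298 rad = 87.65°.
Daylight = 2H₀/(2π) × 24.66 h = (1.5298/π) × 24.66 = 12.01 h.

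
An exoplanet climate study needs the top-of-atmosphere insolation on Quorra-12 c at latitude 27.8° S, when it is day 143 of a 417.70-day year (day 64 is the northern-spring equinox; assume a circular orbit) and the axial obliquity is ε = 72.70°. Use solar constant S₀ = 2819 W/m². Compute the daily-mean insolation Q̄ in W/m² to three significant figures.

Q̄ ≈ 0.00 W/m²

Solar longitude: λ_s = 360° × (143 − 64)/417.70 = 68.087°.
sin δ = sin 72.70° × sin 68.087° = 0.88578, so δ = +62.348°.
cos H₀ = −tan(-27.8°) tan(+62.348°) = 1.0063 ≥ 1 ⇒ polar night, H₀ = 0 and Q̄ = 0.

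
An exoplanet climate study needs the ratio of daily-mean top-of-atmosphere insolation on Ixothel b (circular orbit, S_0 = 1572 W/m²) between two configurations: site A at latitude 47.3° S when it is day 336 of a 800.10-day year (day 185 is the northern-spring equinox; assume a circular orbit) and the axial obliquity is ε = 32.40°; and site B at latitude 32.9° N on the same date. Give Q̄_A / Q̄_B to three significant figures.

— Configuration A (ϕ=-47.3°):
Solar longitude: L_s = 360° × (336 − 185)/800.10 = 67.942°.
sin δ = sin 32.40° × sin 67.942° = 0.49660, so δ = +29.776°.
cos h₀ = −tan(-47.3°) tan(+29.776°) = 0.6200, h₀ = 0.9020 rad.
Bracket: h₀ sin ϕ sin δ + cos ϕ cos δ sin h₀ = 0.9020×-0.73491×0.49660 + 0.67816×0.86798×0.78458 = -0.329191 + 0.461827 = 0.132636.
Q̄ = (S_0/π) × [bracket] = (1572/π) × 0.132636 = 66.369 W/m².
— Configuration B (ϕ=+32.9°):
cos h₀ = −tan(+32.9°) tan(+29.776°) = -0.3701, h₀ = 1.9499 rad.
Bracket: h₀ sin ϕ sin δ + cos ϕ cos δ sin h₀ = 1.9499×0.54317×0.49660 + 0.83962×0.86798×0.92898 = 0.525963 + 0.677016 = 1.202979.
Q̄ = (S_0/π) × [bracket] = (1572/π) × 1.202979 = 601.95 W/m².
Ratio Q̄_A / Q̄_B = 66.369 / 601.95 = 0.1103.

Q̄_A / Q̄_B ≈ 0.110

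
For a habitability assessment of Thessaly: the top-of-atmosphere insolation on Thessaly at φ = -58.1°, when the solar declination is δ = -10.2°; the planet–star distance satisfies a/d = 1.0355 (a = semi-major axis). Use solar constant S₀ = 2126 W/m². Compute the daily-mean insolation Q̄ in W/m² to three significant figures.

Q̄ ≈ 565 W/m²

cos H₀ = −tan(-58.1°) tan(-10.200°) = -0.2891, H₀ = 1.8640 rad.
Bracket: H₀ sin φ sin δ + cos φ cos δ sin H₀ = 1.8640×-0.84897×-0.17708 + 0.52844×0.98420×0.95731 = 0.280226 + 0.497888 = 0.778114.
Inverse-square distance factor (a/d)² = 1.0355² = 1.072260.
Q̄ = (S₀/π) × 1.072260 × [bracket] = (2126/π) × 1.072260 × 0.778114 = 564.6 W/m².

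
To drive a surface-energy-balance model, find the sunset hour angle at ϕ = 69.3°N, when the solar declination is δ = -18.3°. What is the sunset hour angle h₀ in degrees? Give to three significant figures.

h₀ = 28.9°

cos h₀ = −tan ϕ · tan δ = −tan(+69.3°) × tan(-18.300°) = 0.8752, so h₀ = 0.5049 rad = 28.93°.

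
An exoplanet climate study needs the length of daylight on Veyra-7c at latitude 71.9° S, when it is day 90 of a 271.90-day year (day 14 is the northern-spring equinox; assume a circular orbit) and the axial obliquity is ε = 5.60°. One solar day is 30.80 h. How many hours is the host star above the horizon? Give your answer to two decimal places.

Solar longitude: λ_s = 360° × (90 − 14)/271.90 = 100.625°.
sin δ = sin 5.60° × sin 100.625° = 0.09591, so δ = +5.504°.
cos H₀ = −tan φ · tan δ = −tan(-71.9°) × tan(+5.504°) = 0.2948, so H₀ = 1.2716 rad = 72.85°.
Daylight = 2H₀/(2π) × 30.80 h = (1.2716/π) × 30.80 = 12.47 h.

12.47 h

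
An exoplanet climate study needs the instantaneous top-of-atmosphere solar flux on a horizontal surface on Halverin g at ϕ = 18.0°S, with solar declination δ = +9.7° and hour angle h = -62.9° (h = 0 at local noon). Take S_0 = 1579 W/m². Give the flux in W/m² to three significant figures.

592 W/m²

cos θ_z = sin ϕ sin δ + cos ϕ cos δ cos h = -0.052066 + 0.427055 = 0.374989.
Flux = S_0 · cos θ_z = 1579 × 0.374989 = 592.1 W/m².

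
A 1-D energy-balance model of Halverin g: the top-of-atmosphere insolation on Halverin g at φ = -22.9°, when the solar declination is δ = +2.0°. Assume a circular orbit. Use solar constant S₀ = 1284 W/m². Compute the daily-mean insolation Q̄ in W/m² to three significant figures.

Q̄ ≈ 368 W/m²

cos H₀ = −tan(-22.9°) tan(+2.000°) = 0.0148, H₀ = 1.5560 rad.
Bracket: H₀ sin φ sin δ + cos φ cos δ sin H₀ = 1.5560×-0.38912×0.03490 + 0.92119×0.99939×0.99989 = -0.021131 + 0.920527 = 0.899396.
Q̄ = (S₀/π) × [bracket] = (1284/π) × 0.899396 = 367.6 W/m².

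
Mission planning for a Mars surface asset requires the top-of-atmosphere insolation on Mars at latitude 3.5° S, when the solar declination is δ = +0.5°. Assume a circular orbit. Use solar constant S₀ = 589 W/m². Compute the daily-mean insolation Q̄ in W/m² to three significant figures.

Q̄ ≈ 187 W/m²

cos H₀ = −tan(-3.5°) tan(+0.500°) = 0.0005, H₀ = 1.5703 rad.
Bracket: H₀ sin φ sin δ + cos φ cos δ sin H₀ = 1.5703×-0.06105×0.00873 + 0.99813×0.99996×1.00000 = -0.000837 + 0.998090 = 0.997253.
Q̄ = (S₀/π) × [bracket] = (589/π) × 0.997253 = 187.0 W/m².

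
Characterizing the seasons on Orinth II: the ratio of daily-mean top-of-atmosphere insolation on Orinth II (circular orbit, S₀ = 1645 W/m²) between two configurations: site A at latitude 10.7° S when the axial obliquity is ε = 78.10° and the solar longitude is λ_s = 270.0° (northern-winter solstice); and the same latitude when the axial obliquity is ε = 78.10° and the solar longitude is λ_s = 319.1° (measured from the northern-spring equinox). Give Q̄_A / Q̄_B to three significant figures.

— Configuration A (φ=-10.7°):
Solar declination: sin δ = sin ε · sin λ_s = sin 78.10° × sin 270.0° = -0.97851, so δ = -78.100°.
cos H₀ = −tan(-10.7°) tan(-78.100°) = -0.8966, H₀ = 2.6829 rad.
Bracket: H₀ sin φ sin δ + cos φ cos δ sin H₀ = 2.6829×-0.18567×-0.97851 + 0.98261×0.20620×0.44276 = 0.487429 + 0.089709 = 0.577138.
Q̄ = (S₀/π) × [bracket] = (1645/π) × 0.577138 = 302.20 W/m².
— Configuration B (φ=-10.7°):
Solar declination: sin δ = sin ε · sin λ_s = sin 78.10° × sin 319.1° = -0.64067, so δ = -39.842°.
cos H₀ = −tan(-10.7°) tan(-39.842°) = -0.1577, H₀ = 1.7291 rad.
Bracket: H₀ sin φ sin δ + cos φ cos δ sin H₀ = 1.7291×-0.18567×-0.64067 + 0.98261×0.76782×0.98749 = 0.205682 + 0.745029 = 0.950711.
Q̄ = (S₀/π) × [bracket] = (1645/π) × 0.950711 = 497.81 W/m².
Ratio Q̄_A / Q̄_B = 302.20 / 497.81 = 0.6071.

Q̄_A / Q̄_B ≈ 0.607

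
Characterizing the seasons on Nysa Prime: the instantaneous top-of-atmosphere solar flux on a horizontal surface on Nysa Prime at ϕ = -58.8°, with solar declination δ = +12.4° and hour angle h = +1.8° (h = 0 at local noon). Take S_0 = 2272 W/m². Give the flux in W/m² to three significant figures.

cos θ_z = sin ϕ sin δ + cos ϕ cos δ cos h = -0.183677 + 0.505693 = 0.322016.
Flux = S_0 · cos θ_z = 2272 × 0.322016 = 731.6 W/m².

732 W/m²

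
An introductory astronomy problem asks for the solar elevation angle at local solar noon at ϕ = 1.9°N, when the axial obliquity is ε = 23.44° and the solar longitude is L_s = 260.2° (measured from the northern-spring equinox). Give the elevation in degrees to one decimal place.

65.0°

Solar declination: sin δ = sin ε · sin L_s = sin 23.44° × sin 260.2° = -0.39198, so δ = -23.078°.
At local noon the hour angle is zero, so the zenith angle equals |ϕ − δ| = |+1.9° − (-23.078°)| = 24.978°.
Elevation = 90° − 24.978° = 65.0°.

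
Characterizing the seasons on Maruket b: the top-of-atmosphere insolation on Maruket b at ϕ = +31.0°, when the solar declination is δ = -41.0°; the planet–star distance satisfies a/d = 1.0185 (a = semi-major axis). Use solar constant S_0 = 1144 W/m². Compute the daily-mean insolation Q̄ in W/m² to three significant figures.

Q̄ ≈ 78.0 W/m²

cos h₀ = −tan(+31.0°) tan(-41.000°) = 0.5223, h₀ = 1.0212 rad.
Bracket: h₀ sin ϕ sin δ + cos ϕ cos δ sin h₀ = 1.0212×0.51504×-0.65606 + 0.85717×0.75471×0.85275 = -0.345061 + 0.551657 = 0.206596.
Inverse-square distance factor (a/d)² = 1.0185² = 1.037342.
Q̄ = (S_0/π) × 1.037342 × [bracket] = (1144/π) × 1.037342 × 0.206596 = 78.04 W/m².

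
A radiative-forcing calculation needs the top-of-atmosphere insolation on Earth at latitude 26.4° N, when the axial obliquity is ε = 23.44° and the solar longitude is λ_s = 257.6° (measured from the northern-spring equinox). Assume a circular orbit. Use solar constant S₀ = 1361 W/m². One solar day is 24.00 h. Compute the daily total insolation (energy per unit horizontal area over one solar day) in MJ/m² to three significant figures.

Solar declination: sin δ = sin ε · sin λ_s = sin 23.44° × sin 257.6° = -0.38851, so δ = -22.862°.
cos H₀ = −tan(+26.4°) tan(-22.862°) = 0.2093, H₀ = 1.3599 rad.
Bracket: H₀ sin φ sin δ + cos φ cos δ sin H₀ = 1.3599×0.44464×-0.38851 + 0.89571×0.92144×0.97785 = -0.234919 + 0.807062 = 0.572143.
Q̄ = (S₀/π) × [bracket] = (1361/π) × 0.572143 = 247.86 W/m².
Daily total = Q̄ × 24.00 h × 3600 s/h = 247.86 × 24.00 × 3600 / 10⁶ = 21.42 MJ/m².

21.4 MJ/m²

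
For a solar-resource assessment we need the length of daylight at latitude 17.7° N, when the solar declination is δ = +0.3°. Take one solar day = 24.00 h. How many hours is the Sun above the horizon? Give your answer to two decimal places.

12.01 h

cos H₀ = −tan φ · tan δ = −tan(+17.7°) × tan(+0.300°) = -0.0017, so H₀ = 1.5725 rad = 90.10°.
Daylight = 2H₀/(2π) × 24.00 h = (1.5725/π) × 24.00 = 12.01 h.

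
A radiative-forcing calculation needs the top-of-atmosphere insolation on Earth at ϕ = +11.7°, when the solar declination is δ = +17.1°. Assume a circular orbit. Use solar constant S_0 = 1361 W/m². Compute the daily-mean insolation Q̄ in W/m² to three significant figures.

cos h₀ = −tan(+11.7°) tan(+17.100°) = -0.0637, h₀ = 1.6345 rad.
Bracket: h₀ sin ϕ sin δ + cos ϕ cos δ sin h₀ = 1.6345×0.20279×0.29404 + 0.97922×0.95579×0.99797 = 0.097463 + 0.934029 = 1.031492.
Q̄ = (S_0/π) × [bracket] = (1361/π) × 1.031492 = 446.9 W/m².

Q̄ ≈ 447 W/m²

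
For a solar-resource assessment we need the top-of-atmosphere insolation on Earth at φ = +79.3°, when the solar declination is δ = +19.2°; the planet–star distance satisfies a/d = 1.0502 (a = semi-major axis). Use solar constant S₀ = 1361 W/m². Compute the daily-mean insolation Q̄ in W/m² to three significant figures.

cos H₀ = −tan(+79.3°) tan(+19.200°) = -1.8430 ≤ −1 ⇒ polar day, H₀ = π.
Bracket: H₀ sin φ sin δ + cos φ cos δ sin H₀ = 3.1416×0.98261×0.32887 + 0.18567×0.94438×0.00000 = 1.015211 + 0.000000 = 1.015211.
Inverse-square distance factor (a/d)² = 1.0502² = 1.102920.
Q̄ = (S₀/π) × 1.102920 × [bracket] = (1361/π) × 1.102920 × 1.015211 = 485.1 W/m².

Q̄ ≈ 485 W/m²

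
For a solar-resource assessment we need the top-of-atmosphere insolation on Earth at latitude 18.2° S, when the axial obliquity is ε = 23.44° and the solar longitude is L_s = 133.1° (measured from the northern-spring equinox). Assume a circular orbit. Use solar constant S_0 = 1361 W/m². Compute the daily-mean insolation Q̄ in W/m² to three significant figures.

Solar declination: sin δ = sin ε · sin L_s = sin 23.44° × sin 133.1° = 0.29045, so δ = +16.885°.
cos h₀ = −tan(-18.2°) tan(+16.885°) = 0.0998, h₀ = 1.4708 rad.
Bracket: h₀ sin ϕ sin δ + cos ϕ cos δ sin h₀ = 1.4708×-0.31233×0.29045 + 0.94997×0.95689×0.99501 = -0.133425 + 0.904481 = 0.771056.
Q̄ = (S_0/π) × [bracket] = (1361/π) × 0.771056 = 334.0 W/m².

Q̄ ≈ 334 W/m²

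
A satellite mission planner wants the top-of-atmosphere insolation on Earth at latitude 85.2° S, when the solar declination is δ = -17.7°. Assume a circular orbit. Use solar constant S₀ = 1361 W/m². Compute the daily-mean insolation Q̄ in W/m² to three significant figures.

cos H₀ = −tan(-85.2°) tan(-17.700°) = -3.8005 ≤ −1 ⇒ polar day, H₀ = π.
Bracket: H₀ sin φ sin δ + cos φ cos δ sin H₀ = 3.1416×-0.99649×-0.30403 + 0.08368×0.95266×0.00000 = 0.951788 + 0.000000 = 0.951788.
Q̄ = (S₀/π) × [bracket] = (1361/π) × 0.951788 = 412.3 W/m².

Q̄ ≈ 412 W/m²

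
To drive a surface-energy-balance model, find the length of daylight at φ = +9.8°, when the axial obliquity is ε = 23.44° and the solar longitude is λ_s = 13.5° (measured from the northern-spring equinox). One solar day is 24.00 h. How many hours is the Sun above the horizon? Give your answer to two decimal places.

Solar declination: sin δ = sin ε · sin λ_s = sin 23.44° × sin 13.5° = 0.09286, so δ = +5.328°.
cos H₀ = −tan φ · tan δ = −tan(+9.8°) × tan(+5.328°) = -0.0161, so H₀ = 1.5869 rad = 90.92°.
Daylight = 2H₀/(2π) × 24.00 h = (1.5869/π) × 24.00 = 12.12 h.

12.12 h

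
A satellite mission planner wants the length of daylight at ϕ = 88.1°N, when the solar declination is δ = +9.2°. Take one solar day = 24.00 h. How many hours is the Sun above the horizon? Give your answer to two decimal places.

Sunrise equation: cos h₀ = −tan ϕ · tan δ = -4.8824 ≤ −1, so the Sun never sets (polar day) and h₀ = π.
Daylight = 2h₀/(2π) × 24.00 h = (3.1416/π) × 24.00 = 24.00 h.

24.00 h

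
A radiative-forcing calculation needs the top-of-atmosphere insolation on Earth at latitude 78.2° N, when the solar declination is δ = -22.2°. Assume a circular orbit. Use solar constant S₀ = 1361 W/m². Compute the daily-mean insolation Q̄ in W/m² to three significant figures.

cos H₀ = −tan(+78.2°) tan(-22.200°) = 1.9534 ≥ 1 ⇒ polar night, H₀ = 0 and Q̄ = 0.

Q̄ ≈ 0.00 W/m²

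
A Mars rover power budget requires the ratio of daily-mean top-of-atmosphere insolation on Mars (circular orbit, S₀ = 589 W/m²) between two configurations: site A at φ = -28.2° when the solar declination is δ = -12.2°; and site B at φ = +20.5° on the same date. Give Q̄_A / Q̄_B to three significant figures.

— Configuration A (φ=-28.2°):
cos H₀ = −tan(-28.2°) tan(-12.200°) = -0.1159, H₀ = 1.6870 rad.
Bracket: H₀ sin φ sin δ + cos φ cos δ sin H₀ = 1.6870×-0.47255×-0.21132 + 0.88130×0.97742×0.99326 = 0.168463 + 0.855594 = 1.024057.
Q̄ = (S₀/π) × [bracket] = (589/π) × 1.024057 = 191.99 W/m².
— Configuration B (φ=+20.5°):
cos H₀ = −tan(+20.5°) tan(-12.200°) = 0.0808, H₀ = 1.4899 rad.
Bracket: H₀ sin φ sin δ + cos φ cos δ sin H₀ = 1.4899×0.35021×-0.21132 + 0.93667×0.97742×0.99673 = -0.110262 + 0.912526 = 0.802264.
Q̄ = (S₀/π) × [bracket] = (589/π) × 0.802264 = 150.41 W/m².
Ratio Q̄_A / Q̄_B = 191.99 / 150.41 = 1.276.

Q̄_A / Q̄_B ≈ 1.28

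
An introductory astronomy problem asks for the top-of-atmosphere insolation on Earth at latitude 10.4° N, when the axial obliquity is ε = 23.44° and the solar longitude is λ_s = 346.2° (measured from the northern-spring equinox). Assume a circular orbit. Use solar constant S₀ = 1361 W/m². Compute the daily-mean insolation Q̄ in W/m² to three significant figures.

Q̄ ≈ 413 W/m²

Solar declination: sin δ = sin ε · sin λ_s = sin 23.44° × sin 346.2° = -0.09489, so δ = -5.445°.
cos H₀ = −tan(+10.4°) tan(-5.445°) = 0.0175, H₀ = 1.5533 rad.
Bracket: H₀ sin φ sin δ + cos φ cos δ sin H₀ = 1.5533×0.18052×-0.09489 + 0.98357×0.99549×0.99985 = -0.026607 + 0.978987 = 0.952380.
Q̄ = (S₀/π) × [bracket] = (1361/π) × 0.952380 = 412.6 W/m².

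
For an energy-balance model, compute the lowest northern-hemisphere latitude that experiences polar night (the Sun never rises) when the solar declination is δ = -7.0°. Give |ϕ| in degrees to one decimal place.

Polar night requires cos h₀ = −tan ϕ tan δ ≥ 1, i.e. tan ϕ tan δ ≤ −1.
The boundary is |tan ϕ| · |tan δ| = 1, so |ϕ| = 90° − |δ| = 90° − 7.0° = 83.0° in the northern hemisphere.

|ϕ| = 83.0°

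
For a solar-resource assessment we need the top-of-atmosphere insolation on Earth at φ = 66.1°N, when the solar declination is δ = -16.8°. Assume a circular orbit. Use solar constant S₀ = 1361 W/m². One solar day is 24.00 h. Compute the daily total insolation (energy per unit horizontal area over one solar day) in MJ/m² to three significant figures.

cos H₀ = −tan(+66.1°) tan(-16.800°) = 0.6813, H₀ = 0.8212 rad.
Bracket: H₀ sin φ sin δ + cos φ cos δ sin H₀ = 0.8212×0.91425×-0.28903 + 0.40514×0.95732×0.73199 = -0.216999 + 0.283901 = 0.066902.
Q̄ = (S₀/π) × [bracket] = (1361/π) × 0.066902 = 28.983 W/m².
Daily total = Q̄ × 24.00 h × 3600 s/h = 28.983 × 24.00 × 3600 / 10⁶ = 2.504 MJ/m².

2.50 MJ/m²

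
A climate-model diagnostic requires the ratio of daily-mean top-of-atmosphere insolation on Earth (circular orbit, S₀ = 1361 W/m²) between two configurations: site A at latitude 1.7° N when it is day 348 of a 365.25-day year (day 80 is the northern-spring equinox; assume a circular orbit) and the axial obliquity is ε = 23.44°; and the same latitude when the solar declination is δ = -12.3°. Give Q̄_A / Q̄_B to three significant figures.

Q̄_A / Q̄_B ≈ 0.931

— Configuration A (φ=+1.7°):
Solar longitude: λ_s = 360° × (348 − 80)/365.25 = 264.148°.
sin δ = sin 23.44° × sin 264.148° = -0.39572, so δ = -23.311°.
cos H₀ = −tan(+1.7°) tan(-23.311°) = 0.0128, H₀ = 1.5580 rad.
Bracket: H₀ sin φ sin δ + cos φ cos δ sin H₀ = 1.5580×0.02967×-0.39572 + 0.99956×0.91837×0.99992 = -0.018292 + 0.917892 = 0.899600.
Q̄ = (S₀/π) × [bracket] = (1361/π) × 0.899600 = 389.72 W/m².
— Configuration B (φ=+1.7°):
cos H₀ = −tan(+1.7°) tan(-12.300°) = 0.0065, H₀ = 1.5643 rad.
Bracket: H₀ sin φ sin δ + cos φ cos δ sin H₀ = 1.5643×0.02967×-0.21303 + 0.99956×0.97705×0.99998 = -0.009887 + 0.976601 = 0.966714.
Q̄ = (S₀/π) × [bracket] = (1361/π) × 0.966714 = 418.80 W/m².
Ratio Q̄_A / Q̄_B = 389.72 / 418.80 = 0.9306.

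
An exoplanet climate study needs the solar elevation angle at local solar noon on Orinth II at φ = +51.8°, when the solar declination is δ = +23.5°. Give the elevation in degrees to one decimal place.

61.7°

At local noon the hour angle is zero, so the zenith angle equals |φ − δ| = |+51.8° − (+23.500°)| = 28.300°.
Elevation = 90° − 28.300° = 61.7°.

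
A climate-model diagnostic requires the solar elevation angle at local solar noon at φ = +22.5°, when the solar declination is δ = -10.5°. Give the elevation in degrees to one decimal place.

At local noon the hour angle is zero, so the zenith angle equals |φ − δ| = |+22.5° − (-10.500°)| = 33.000°.
Elevation = 90° − 33.000° = 57.0°.

57.0°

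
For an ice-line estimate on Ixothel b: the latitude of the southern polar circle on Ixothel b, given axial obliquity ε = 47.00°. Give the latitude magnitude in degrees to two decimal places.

43.00°

The polar circle is the lowest latitude that experiences at least one full rotation of continuous darkness at the northern-summer solstice; it lies at |φ| = 90° − ε = 90° − 47.00° = 43.00°.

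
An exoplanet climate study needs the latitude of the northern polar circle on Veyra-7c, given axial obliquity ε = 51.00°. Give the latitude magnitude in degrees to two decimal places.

39.00°

The polar circle is the lowest latitude that experiences at least one full rotation of continuous daylight at the northern-summer solstice; it lies at |φ| = 90° − ε = 90° − 51.00° = 39.00°.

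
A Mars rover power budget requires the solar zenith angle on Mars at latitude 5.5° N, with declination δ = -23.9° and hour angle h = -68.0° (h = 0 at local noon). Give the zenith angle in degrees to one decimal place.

θ_z = 72.4°

cos θ_z = sin φ sin δ + cos φ cos δ cos h = -0.038831 + 0.340909 = 0.302078.
θ_z = arccos(0.302078) = 72.4°.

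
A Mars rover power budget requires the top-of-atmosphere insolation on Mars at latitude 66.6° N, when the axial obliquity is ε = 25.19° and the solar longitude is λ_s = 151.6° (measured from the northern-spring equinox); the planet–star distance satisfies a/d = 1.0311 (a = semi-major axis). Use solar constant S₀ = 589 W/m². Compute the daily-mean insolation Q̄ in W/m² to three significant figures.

Q̄ ≈ 145 W/m²

Solar declination: sin δ = sin ε · sin λ_s = sin 25.19° × sin 151.6° = 0.20244, so δ = +11.679°.
cos H₀ = −tan(+66.6°) tan(+11.679°) = -0.4777, H₀ = 2.0688 rad.
Bracket: H₀ sin φ sin δ + cos φ cos δ sin H₀ = 2.0688×0.91775×0.20244 + 0.39715×0.97930×0.87853 = 0.384361 + 0.341686 = 0.726047.
Inverse-square distance factor (a/d)² = 1.0311² = 1.063167.
Q̄ = (S₀/π) × 1.063167 × [bracket] = (589/π) × 1.063167 × 0.726047 = 144.7 W/m².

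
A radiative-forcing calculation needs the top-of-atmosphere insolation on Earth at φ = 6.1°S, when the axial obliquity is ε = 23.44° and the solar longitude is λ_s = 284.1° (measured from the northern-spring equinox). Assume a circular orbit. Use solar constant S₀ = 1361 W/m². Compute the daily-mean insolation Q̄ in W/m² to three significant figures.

Solar declination: sin δ = sin ε · sin λ_s = sin 23.44° × sin 284.1° = -0.38580, so δ = -22.694°.
cos H₀ = −tan(-6.1°) tan(-22.694°) = -0.0447, H₀ = 1.6155 rad.
Bracket: H₀ sin φ sin δ + cos φ cos δ sin H₀ = 1.6155×-0.10626×-0.38580 + 0.99434×0.92258×0.99900 = 0.066228 + 0.916441 = 0.982669.
Q̄ = (S₀/π) × [bracket] = (1361/π) × 0.982669 = 425.7 W/m².

Q̄ ≈ 426 W/m²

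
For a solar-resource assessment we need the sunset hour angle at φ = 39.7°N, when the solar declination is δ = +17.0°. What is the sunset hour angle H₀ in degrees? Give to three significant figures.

cos H₀ = −tan φ · tan δ = −tan(+39.7°) × tan(+17.000°) = -0.2538, so H₀ = 1.8274 rad = 104.70°.

H₀ = 105°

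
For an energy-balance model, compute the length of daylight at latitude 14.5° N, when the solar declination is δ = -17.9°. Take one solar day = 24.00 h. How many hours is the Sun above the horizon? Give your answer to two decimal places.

11.36 h

cos H₀ = −tan φ · tan δ = −tan(+14.5°) × tan(-17.900°) = 0.0835, so H₀ = 1.4872 rad = 85.21°.
Daylight = 2H₀/(2π) × 24.00 h = (1.4872/π) × 24.00 = 11.36 h.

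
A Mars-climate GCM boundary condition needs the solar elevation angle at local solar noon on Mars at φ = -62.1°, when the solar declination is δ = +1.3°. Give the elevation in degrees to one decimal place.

26.6°

At local noon the hour angle is zero, so the zenith angle equals |φ − δ| = |-62.1° − (+1.300°)| = 63.400°.
Elevation = 90° − 63.400° = 26.6°.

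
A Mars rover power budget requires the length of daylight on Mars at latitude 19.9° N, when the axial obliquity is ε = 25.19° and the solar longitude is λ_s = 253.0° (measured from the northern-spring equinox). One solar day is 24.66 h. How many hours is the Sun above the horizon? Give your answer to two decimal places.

11.06 h

Solar declination: sin δ = sin ε · sin λ_s = sin 25.19° × sin 253.0° = -0.40702, so δ = -24.018°.
cos H₀ = −tan φ · tan δ = −tan(+19.9°) × tan(-24.018°) = 0.1613, so H₀ = 1.4088 rad = 80.72°.
Daylight = 2H₀/(2π) × 24.66 h = (1.4088/π) × 24.66 = 11.06 h.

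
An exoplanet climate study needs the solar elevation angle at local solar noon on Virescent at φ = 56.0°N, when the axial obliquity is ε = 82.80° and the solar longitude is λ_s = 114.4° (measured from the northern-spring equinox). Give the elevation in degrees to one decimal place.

Solar declination: sin δ = sin ε · sin λ_s = sin 82.80° × sin 114.4° = 0.90350, so δ = +64.622°.
At local noon the hour angle is zero, so the zenith angle equals |φ − δ| = |+56.0° − (+64.622°)| = 8.622°.
Elevation = 90° − 8.622° = 81.4°.

81.4°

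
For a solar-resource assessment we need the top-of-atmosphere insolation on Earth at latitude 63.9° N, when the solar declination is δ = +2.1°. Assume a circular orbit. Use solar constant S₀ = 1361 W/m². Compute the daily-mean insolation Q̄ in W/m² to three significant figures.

cos H₀ = −tan(+63.9°) tan(+2.100°) = -0.0748, H₀ = 1.6457 rad.
Bracket: H₀ sin φ sin δ + cos φ cos δ sin H₀ = 1.6457×0.89803×0.03664 + 0.43994×0.99933×0.99719 = 0.054150 + 0.438410 = 0.492560.
Q̄ = (S₀/π) × [bracket] = (1361/π) × 0.492560 = 213.4 W/m².

Q̄ ≈ 213 W/m²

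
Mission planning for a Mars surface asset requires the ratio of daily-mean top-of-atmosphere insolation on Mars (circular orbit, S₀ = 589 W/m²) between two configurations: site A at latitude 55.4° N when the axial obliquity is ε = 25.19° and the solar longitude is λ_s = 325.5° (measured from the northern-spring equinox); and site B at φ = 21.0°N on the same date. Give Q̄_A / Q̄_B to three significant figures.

— Configuration A (φ=+55.4°):
Solar declination: sin δ = sin ε · sin λ_s = sin 25.19° × sin 325.5° = -0.24107, so δ = -13.950°.
cos H₀ = −tan(+55.4°) tan(-13.950°) = 0.3601, H₀ = 1.2024 rad.
Bracket: H₀ sin φ sin δ + cos φ cos δ sin H₀ = 1.2024×0.82314×-0.24107 + 0.56784×0.97051×0.93292 = -0.238597 + 0.514127 = 0.275530.
Q̄ = (S₀/π) × [bracket] = (589/π) × 0.275530 = 51.658 W/m².
— Configuration B (φ=+21.0°):
cos H₀ = −tan(+21.0°) tan(-13.950°) = 0.0954, H₀ = 1.4753 rad.
Bracket: H₀ sin φ sin δ + cos φ cos δ sin H₀ = 1.4753×0.35837×-0.24107 + 0.93358×0.97051×0.99544 = -0.127454 + 0.901917 = 0.774463.
Q̄ = (S₀/π) × [bracket] = (589/π) × 0.774463 = 145.20 W/m².
Ratio Q̄_A / Q̄_B = 51.658 / 145.20 = 0.3558.

Q̄_A / Q̄_B ≈ 0.356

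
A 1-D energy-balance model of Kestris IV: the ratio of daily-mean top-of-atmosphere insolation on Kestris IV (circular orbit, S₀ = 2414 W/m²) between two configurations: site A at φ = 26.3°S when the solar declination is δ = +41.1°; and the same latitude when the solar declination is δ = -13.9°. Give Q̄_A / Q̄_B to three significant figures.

Q̄_A / Q̄_B ≈ 0.270

— Configuration A (φ=-26.3°):
cos H₀ = −tan(-26.3°) tan(+41.100°) = 0.4311, H₀ = 1.1250 rad.
Bracket: H₀ sin φ sin δ + cos φ cos δ sin H₀ = 1.1250×-0.44307×0.65738 + 0.89649×0.75356×0.90228 = -0.327674 + 0.609543 = 0.281869.
Q̄ = (S₀/π) × [bracket] = (2414/π) × 0.281869 = 216.59 W/m².
— Configuration B (φ=-26.3°):
cos H₀ = −tan(-26.3°) tan(-13.900°) = -0.1223, H₀ = 1.6934 rad.
Bracket: H₀ sin φ sin δ + cos φ cos δ sin H₀ = 1.6934×-0.44307×-0.24023 + 0.89649×0.97072×0.99249 = 0.180243 + 0.863705 = 1.043948.
Q̄ = (S₀/π) × [bracket] = (2414/π) × 1.043948 = 802.17 W/m².
Ratio Q̄_A / Q̄_B = 216.59 / 802.17 = 0.2700.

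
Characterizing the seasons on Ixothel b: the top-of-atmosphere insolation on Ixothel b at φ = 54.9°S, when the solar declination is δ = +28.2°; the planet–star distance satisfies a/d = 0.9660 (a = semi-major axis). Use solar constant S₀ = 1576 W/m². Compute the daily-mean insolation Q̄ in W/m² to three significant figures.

Q̄ ≈ 26.1 W/m²

cos H₀ = −tan(-54.9°) tan(+28.200°) = 0.7629, H₀ = 0.7030 rad.
Bracket: H₀ sin φ sin δ + cos φ cos δ sin H₀ = 0.7030×-0.81815×0.47255 + 0.57501×0.88130×0.64648 = -0.271792 + 0.327608 = 0.055816.
Inverse-square distance factor (a/d)² = 0.9660² = 0.933156.
Q̄ = (S₀/π) × 0.933156 × [bracket] = (1576/π) × 0.933156 × 0.055816 = 26.13 W/m².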